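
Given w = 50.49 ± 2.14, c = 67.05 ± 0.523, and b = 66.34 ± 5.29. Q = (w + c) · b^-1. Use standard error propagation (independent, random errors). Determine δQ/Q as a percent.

Let u = w + c = 117.5. δu = √(δw² + δc²) = √(4.58 + 0.274) = 2.20, so δu/u = 0.0187.
Q is then a monomial in u, b:
δQ/Q = √((δu/u)² + (-1·δb/b)²) = √(0.000351 + 0.00636) = 0.0819

8.19%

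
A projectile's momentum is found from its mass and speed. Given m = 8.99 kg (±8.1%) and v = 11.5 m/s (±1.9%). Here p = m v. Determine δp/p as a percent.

8.32%

p is a product of powers, so relative uncertainties combine in quadrature:
  (1·δm/m)² = (1×0.0810)² = 0.00656;  (1·δv/v)² = (1×0.0190)² = 0.000361
δp/p = √(0.00692) = 0.0832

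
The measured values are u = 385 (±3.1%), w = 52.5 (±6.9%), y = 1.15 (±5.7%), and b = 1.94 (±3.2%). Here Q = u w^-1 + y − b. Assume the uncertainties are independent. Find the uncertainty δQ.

Let p = u·w^-1 = 7.33. δp/p = √((1·δu/u)² + (-1·δw/w)²) = √(0.000961 + 0.00476) = 0.0756, so δp = 0.555.
Q = p + y − b: δQ = √(δp² + δy² + δb²) = √(0.308 + 0.00430 + 0.00385) = 0.562

0.562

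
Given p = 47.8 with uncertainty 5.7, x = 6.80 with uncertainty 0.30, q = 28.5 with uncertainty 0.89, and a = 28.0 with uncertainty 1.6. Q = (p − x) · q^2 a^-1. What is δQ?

194

Let u = p − x = 41.0. δu = √(δp² + δx²) = √(32.5 + 0.0900) = 5.71, so δu/u = 0.139.
Q is then a monomial in u, q, a:
δQ/Q = √((δu/u)² + (2·δq/q)² + (-1·δa/a)²) = √(0.0194 + 0.00390 + 0.00327) = 0.163
Q = 1190, so δQ = 0.163 × 1190 = 194.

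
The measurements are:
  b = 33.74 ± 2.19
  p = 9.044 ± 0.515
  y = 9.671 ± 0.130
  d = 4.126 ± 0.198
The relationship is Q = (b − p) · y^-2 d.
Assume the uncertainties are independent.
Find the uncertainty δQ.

Let u = b − p = 24.70. δu = √(δb² + δp²) = √(4.80 + 0.265) = 2.25, so δu/u = 0.0911.
Q is then a monomial in u, y, d:
δQ/Q = √((δu/u)² + (-2·δy/y)² + (1·δd/d)²) = √(0.00830 + 0.000723 + 0.00230) = 0.106
Q = 1.089, so δQ = 0.106 × 1.089 = 0.116.

0.116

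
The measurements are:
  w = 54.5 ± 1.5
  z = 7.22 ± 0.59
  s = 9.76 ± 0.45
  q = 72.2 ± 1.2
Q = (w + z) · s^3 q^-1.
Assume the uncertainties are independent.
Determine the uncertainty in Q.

113

Let u = w + z = 61.7. δu = √(δw² + δz²) = √(2.25 + 0.348) = 1.61, so δu/u = 0.0261.
Q is then a monomial in u, s, q:
δQ/Q = √((δu/u)² + (3·δs/s)² + (-1·δq/q)²) = √(0.000682 + 0.0191 + 0.000276) = 0.142
Q = 795, so δQ = 0.142 × 795 = 113.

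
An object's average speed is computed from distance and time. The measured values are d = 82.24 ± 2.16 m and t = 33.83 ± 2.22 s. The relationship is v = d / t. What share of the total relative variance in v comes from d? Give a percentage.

13.8%

(δv/v)² = (1·δd/d)² + (-1·δt/t)²
  d term: (1×0.0263)² = 0.000690
  t term: (-1×0.0656)² = 0.00431
Total = 0.00500. Share from d = 0.000690/0.00500 = 0.138.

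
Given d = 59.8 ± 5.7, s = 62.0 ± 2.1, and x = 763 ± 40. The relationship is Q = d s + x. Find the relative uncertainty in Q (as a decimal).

0.0844

Let p = d·s = 3710. δp/p = √((1·δd/d)² + (1·δs/s)²) = √(0.00909 + 0.00115) = 0.101, so δp = 375.
Q = p + x: δQ = √(δp² + δx²) = √(1.41e+05 + 1600) = 377
Q = 4470, so δQ/Q = 377/4470 = 0.0844.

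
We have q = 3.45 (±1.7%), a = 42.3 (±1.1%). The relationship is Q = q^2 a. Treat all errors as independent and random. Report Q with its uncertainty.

503 ± 18.0

Relative error in a monomial: (δQ/Q)² = Σ (nᵢ · δxᵢ/xᵢ)².
  (2·δq/q)² = (2×0.0170)² = 0.00116;  (1·δa/a)² = (1×0.0110)² = 0.000121
δQ/Q = √(0.00128) = 0.0357
Q = 503, so δQ = 0.0357 × 503 = 18.0.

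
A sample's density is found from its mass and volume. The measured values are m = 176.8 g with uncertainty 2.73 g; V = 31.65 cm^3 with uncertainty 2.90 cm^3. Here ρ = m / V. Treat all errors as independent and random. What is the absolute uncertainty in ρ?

0.519 g/cm^3

Relative error in a monomial: (δρ/ρ)² = Σ (nᵢ · δxᵢ/xᵢ)².
  (1·δm/m)² = (1×0.0154)² = 0.000238;  (-1·δV/V)² = (-1×0.0916)² = 0.00840
δρ/ρ = √(0.00863) = 0.0929
ρ = 5.586 g/cm^3, so δρ = 0.0929 × 5.586 = 0.519 g/cm^3.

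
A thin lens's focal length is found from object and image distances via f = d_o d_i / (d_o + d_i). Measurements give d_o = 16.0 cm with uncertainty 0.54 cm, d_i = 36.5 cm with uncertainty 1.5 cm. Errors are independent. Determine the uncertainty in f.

0.296 cm

∂f/∂d_o = (d_i/(d_o+d_i))² = 0.483;  ∂f/∂d_i = (d_o/(d_o+d_i))² = 0.0929
δf = √((∂f/∂d_o · δd_o)² + (∂f/∂d_i · δd_i)²) = √(0.0681 + 0.0194) = 0.296 cm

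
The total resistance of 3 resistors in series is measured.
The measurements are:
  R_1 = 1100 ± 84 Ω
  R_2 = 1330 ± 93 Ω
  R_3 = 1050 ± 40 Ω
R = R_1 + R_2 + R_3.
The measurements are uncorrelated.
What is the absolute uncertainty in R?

132 Ω

Each term contributes (cᵢ δxᵢ)² to (δR)²:
  (δR_1)² = 7060;  (δR_2)² = 8650;  (δR_3)² = 1600
δR = √(17300) = 132 Ω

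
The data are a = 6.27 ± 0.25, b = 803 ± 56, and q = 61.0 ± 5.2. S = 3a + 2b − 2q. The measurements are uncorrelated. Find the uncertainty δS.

Each term contributes (cᵢ δxᵢ)² to (δS)²:
  (3·δa)² = 0.562;  (2·δb)² = 12500;  (2·δq)² = 108
δS = √(12700) = 112

112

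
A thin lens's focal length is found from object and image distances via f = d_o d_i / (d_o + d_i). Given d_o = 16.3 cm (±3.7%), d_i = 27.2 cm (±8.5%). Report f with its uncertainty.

10.2 ± 0.401 cm

∂f/∂d_o = (d_i/(d_o+d_i))² = 0.391;  ∂f/∂d_i = (d_o/(d_o+d_i))² = 0.140
δf = √((∂f/∂d_o · δd_o)² + (∂f/∂d_i · δd_i)²) = √(0.0556 + 0.105) = 0.401 cm
f = 10.2 cm.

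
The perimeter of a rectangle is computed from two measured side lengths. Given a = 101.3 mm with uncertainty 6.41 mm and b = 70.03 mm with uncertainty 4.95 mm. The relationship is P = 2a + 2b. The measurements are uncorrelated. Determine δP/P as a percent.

For a sum/difference, combine absolute errors in quadrature:
  (2·δa)² = 164;  (2·δb)² = 98.0
δP = √(262) = 16.2 mm
P = 342.7 mm, so δP/P = 16.2/342.7 = 0.0473.

4.73%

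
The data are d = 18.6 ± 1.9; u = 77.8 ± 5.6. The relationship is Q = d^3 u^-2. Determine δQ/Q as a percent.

Since Q is a product/quotient, work with relative uncertainties:
  (3·δd/d)² = (3×0.102)² = 0.0939;  (-2·δu/u)² = (-2×0.0720)² = 0.0207
δQ/Q = √(0.115) = 0.339

33.9%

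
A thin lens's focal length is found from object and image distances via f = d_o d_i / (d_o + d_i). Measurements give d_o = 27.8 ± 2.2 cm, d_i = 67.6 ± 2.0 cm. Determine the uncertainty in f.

∂f/∂d_o = (d_i/(d_o+d_i))² = 0.502;  ∂f/∂d_i = (d_o/(d_o+d_i))² = 0.0849
δf = √((∂f/∂d_o · δd_o)² + (∂f/∂d_i · δd_i)²) = √(1.22 + 0.0288) = 1.12 cm

1.12 cm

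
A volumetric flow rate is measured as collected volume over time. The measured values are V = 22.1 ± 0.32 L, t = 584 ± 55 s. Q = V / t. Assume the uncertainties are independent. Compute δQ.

Relative error in a monomial: (δQ/Q)² = Σ (nᵢ · δxᵢ/xᵢ)².
  (1·δV/V)² = (1×0.0145)² = 0.000210;  (-1·δt/t)² = (-1×0.0942)² = 0.00887
δQ/Q = √(0.00908) = 0.0953
Q = 0.0378 L/s, so δQ = 0.0953 × 0.0378 = 0.00361 L/s.

0.00361 L/s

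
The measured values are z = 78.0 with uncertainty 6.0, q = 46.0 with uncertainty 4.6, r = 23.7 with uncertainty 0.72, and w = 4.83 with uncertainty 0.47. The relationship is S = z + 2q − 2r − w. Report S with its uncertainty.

118 ± 11.1

For a sum/difference, combine absolute errors in quadrature:
  (δz)² = 36.0;  (2·δq)² = 84.6;  (2·δr)² = 2.07;  (δw)² = 0.221
δS = √(123) = 11.1
S = 118.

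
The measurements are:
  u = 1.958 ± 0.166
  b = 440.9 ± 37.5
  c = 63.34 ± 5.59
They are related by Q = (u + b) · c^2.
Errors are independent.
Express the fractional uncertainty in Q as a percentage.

19.6%

Let w = u + b = 442.9. δw = √(δu² + δb²) = √(0.0276 + 1410) = 37.5, so δw/w = 0.0847.
Q is then a monomial in w, c:
δQ/Q = √((δw/w)² + (2·δc/c)²) = √(0.00717 + 0.0312) = 0.196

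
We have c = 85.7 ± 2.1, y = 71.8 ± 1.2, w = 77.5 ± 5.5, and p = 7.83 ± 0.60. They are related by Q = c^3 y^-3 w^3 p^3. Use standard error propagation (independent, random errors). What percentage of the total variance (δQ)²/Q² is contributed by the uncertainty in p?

(δQ/Q)² = (3·δc/c)² + (-3·δy/y)² + (3·δw/w)² + (3·δp/p)²
  c term: (3×0.0245)² = 0.00540
  y term: (-3×0.0167)² = 0.00251
  w term: (3×0.0710)² = 0.0453
  p term: (3×0.0766)² = 0.0528
Total = 0.106. Share from p = 0.0528/0.106 = 0.498.

49.8%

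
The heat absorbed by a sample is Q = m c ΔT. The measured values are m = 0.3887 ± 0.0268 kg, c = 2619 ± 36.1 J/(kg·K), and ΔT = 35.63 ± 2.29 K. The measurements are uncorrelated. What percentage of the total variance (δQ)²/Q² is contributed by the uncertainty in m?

52.4%

(δQ/Q)² = (1·δm/m)² + (1·δc/c)² + (1·δΔT/ΔT)²
  m term: (1×0.0689)² = 0.00475
  c term: (1×0.0138)² = 0.000190
  ΔT term: (1×0.0643)² = 0.00413
Total = 0.00907. Share from m = 0.00475/0.00907 = 0.524.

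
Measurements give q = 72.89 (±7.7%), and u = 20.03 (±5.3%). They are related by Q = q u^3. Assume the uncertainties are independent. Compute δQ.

1.03e+05

Products/powers → add relative errors in quadrature, weighted by exponent:
  (1·δq/q)² = (1×0.0770)² = 0.00593;  (3·δu/u)² = (3×0.0530)² = 0.0253
δQ/Q = √(0.0312) = 0.177
Q = 585700, so δQ = 0.177 × 585700 = 1.03e+05.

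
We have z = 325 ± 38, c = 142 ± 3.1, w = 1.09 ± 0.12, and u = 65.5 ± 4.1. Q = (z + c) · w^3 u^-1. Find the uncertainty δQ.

3.19

Let h = z + c = 467. δh = √(δz² + δc²) = √(1440 + 9.61) = 38.1, so δh/h = 0.0816.
Q is then a monomial in h, w, u:
δQ/Q = √((δh/h)² + (3·δw/w)² + (-1·δu/u)²) = √(0.00667 + 0.109 + 0.00392) = 0.346
Q = 9.23, so δQ = 0.346 × 9.23 = 3.19.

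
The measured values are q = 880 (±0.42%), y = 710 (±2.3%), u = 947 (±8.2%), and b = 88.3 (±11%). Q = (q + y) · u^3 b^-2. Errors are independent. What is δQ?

Let w = q + y = 1590. δw = √(δq² + δy²) = √(13.7 + 267) = 16.7, so δw/w = 0.0105.
Q is then a monomial in w, u, b:
δQ/Q = √((δw/w)² + (3·δu/u)² + (-2·δb/b)²) = √(0.000111 + 0.0605 + 0.0484) = 0.330
Q = 1.73e+08, so δQ = 0.330 × 1.73e+08 = 5.72e+07.

5.72e+07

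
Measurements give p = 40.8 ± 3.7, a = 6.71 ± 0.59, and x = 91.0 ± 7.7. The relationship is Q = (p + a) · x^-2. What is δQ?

0.00107

Let u = p + a = 47.5. δu = √(δp² + δa²) = √(13.7 + 0.348) = 3.75, so δu/u = 0.0789.
Q is then a monomial in u, x:
δQ/Q = √((δu/u)² + (-2·δx/x)²) = √(0.00622 + 0.0286) = 0.187
Q = 0.00574, so δQ = 0.187 × 0.00574 = 0.00107.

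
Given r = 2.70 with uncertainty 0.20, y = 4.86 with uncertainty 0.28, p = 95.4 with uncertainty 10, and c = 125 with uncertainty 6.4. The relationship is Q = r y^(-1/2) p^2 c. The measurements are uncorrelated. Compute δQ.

3.2e+05

Q is a product of powers, so relative uncertainties combine in quadrature:
  (1·δr/r)² = (1×0.0741)² = 0.00549;  (−½·δy/y)² = (-0.5×0.0576)² = 0.000830;  (2·δp/p)² = (2×0.105)² = 0.0440;  (1·δc/c)² = (1×0.0512)² = 0.00262
δQ/Q = √(0.0529) = 0.230
Q = 1.39e+06, so δQ = 0.230 × 1.39e+06 = 3.2e+05.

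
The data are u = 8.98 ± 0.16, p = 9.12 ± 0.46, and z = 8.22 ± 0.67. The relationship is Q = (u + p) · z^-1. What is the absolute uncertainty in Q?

0.189

Let w = u + p = 18.1. δw = √(δu² + δp²) = √(0.0256 + 0.212) = 0.487, so δw/w = 0.0269.
Q is then a monomial in w, z:
δQ/Q = √((δw/w)² + (-1·δz/z)²) = √(0.000724 + 0.00664) = 0.0858
Q = 2.20, so δQ = 0.0858 × 2.20 = 0.189.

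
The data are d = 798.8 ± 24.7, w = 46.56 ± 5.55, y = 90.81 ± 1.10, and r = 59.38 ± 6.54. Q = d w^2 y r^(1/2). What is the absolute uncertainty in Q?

Q is a product of powers, so relative uncertainties combine in quadrature:
  (1·δd/d)² = (1×0.0309)² = 0.000956;  (2·δw/w)² = (2×0.119)² = 0.0568;  (1·δy/y)² = (1×0.0121)² = 0.000147;  (½·δr/r)² = (0.5×0.110)² = 0.00303
δQ/Q = √(0.0610) = 0.247
Q = 1.212e+09, so δQ = 0.247 × 1.212e+09 = 2.99e+08.

2.99e+08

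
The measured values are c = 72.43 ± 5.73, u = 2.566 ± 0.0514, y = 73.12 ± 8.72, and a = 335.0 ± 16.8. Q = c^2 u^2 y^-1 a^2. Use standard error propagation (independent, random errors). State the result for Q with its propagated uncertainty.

(5.302 ± 1.20) × 10^7

Since Q is a product/quotient, work with relative uncertainties:
  (2·δc/c)² = (2×0.0791)² = 0.0250;  (2·δu/u)² = (2×0.0200)² = 0.00160;  (-1·δy/y)² = (-1×0.119)² = 0.0142;  (2·δa/a)² = (2×0.0501)² = 0.0101
δQ/Q = √(0.0509) = 0.226
Q = 5.302e+07, so δQ = 0.226 × 5.302e+07 = 1.2e+07.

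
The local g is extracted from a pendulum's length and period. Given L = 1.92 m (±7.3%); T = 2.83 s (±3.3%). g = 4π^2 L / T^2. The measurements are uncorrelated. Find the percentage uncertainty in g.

Products/powers → add relative errors in quadrature, weighted by exponent:
  (1·δL/L)² = (1×0.0730)² = 0.00533;  (-2·δT/T)² = (-2×0.0330)² = 0.00436
δg/g = √(0.00968) = 0.0984

9.84%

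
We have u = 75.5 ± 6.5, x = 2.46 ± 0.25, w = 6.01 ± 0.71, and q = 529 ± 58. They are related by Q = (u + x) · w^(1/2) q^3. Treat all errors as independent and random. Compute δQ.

Let h = u + x = 78.0. δh = √(δu² + δx²) = √(42.2 + 0.0625) = 6.50, so δh/h = 0.0834.
Q is then a monomial in h, w, q:
δQ/Q = √((δh/h)² + (½·δw/w)² + (3·δq/q)²) = √(0.00696 + 0.00349 + 0.108) = 0.344
Q = 2.83e+10, so δQ = 0.344 × 2.83e+10 = 9.75e+09.

9.75e+09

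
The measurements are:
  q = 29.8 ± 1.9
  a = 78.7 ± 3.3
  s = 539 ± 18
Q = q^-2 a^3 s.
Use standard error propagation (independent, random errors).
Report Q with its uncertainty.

(2.96 ± 0.539) × 10^5

Each factor contributes (exponent × relative error)² to (δQ/Q)²:
  (-2·δq/q)² = (-2×0.0638)² = 0.0163;  (3·δa/a)² = (3×0.0419)² = 0.0158;  (1·δs/s)² = (1×0.0334)² = 0.00112
δQ/Q = √(0.0332) = 0.182
Q = 2.96e+05, so δQ = 0.182 × 2.96e+05 = 53900.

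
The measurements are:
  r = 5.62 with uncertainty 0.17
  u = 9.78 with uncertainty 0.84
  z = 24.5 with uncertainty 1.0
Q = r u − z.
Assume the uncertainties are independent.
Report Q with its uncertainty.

Let p = r·u = 55.0. δp/p = √((1·δr/r)² + (1·δu/u)²) = √(0.000915 + 0.00738) = 0.0911, so δp = 5.01.
Q = p − z: δQ = √(δp² + δz²) = √(25.1 + 1.00) = 5.10
Q = 30.5.

30.5 ± 5.10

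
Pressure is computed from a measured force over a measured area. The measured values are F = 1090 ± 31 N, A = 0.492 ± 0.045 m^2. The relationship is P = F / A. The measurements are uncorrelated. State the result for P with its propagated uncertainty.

2220 ± 212 Pa

For a monomial P ∝ F, A^-1, fractional errors add in quadrature:
  (1·δF/F)² = (1×0.0284)² = 0.000809;  (-1·δA/A)² = (-1×0.0915)² = 0.00837
δP/P = √(0.00917) = 0.0958
P = 2220 Pa, so δP = 0.0958 × 2220 = 212 Pa.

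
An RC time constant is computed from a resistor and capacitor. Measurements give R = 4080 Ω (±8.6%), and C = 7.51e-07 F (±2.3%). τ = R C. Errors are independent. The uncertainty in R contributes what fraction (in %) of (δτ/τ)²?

(δτ/τ)² = (1·δR/R)² + (1·δC/C)²
  R term: (1×0.0860)² = 0.00740
  C term: (1×0.0230)² = 0.000529
Total = 0.00792. Share from R = 0.00740/0.00792 = 0.933.

93.3%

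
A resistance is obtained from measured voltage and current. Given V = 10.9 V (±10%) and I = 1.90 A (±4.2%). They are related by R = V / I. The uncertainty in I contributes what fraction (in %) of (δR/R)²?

(δR/R)² = (1·δV/V)² + (-1·δI/I)²
  V term: (1×0.100)² = 0.0100
  I term: (-1×0.0420)² = 0.00176
Total = 0.0118. Share from I = 0.00176/0.0118 = 0.150.

15.0%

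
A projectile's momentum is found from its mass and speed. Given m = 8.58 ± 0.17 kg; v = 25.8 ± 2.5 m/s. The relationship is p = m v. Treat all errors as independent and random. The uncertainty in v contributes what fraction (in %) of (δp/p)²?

(δp/p)² = (1·δm/m)² + (1·δv/v)²
  m term: (1×0.0198)² = 0.000393
  v term: (1×0.0969)² = 0.00939
Total = 0.00978. Share from v = 0.00939/0.00978 = 0.960.

96.0%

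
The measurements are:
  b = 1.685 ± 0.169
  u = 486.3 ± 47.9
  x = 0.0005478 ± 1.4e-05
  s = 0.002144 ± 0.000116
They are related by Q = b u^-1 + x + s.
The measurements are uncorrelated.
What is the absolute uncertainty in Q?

0.000501

Let p = b·u^-1 = 0.003465. δp/p = √((1·δb/b)² + (-1·δu/u)²) = √(0.0101 + 0.00970) = 0.141, so δp = 0.000487.
Q = p + x + s: δQ = √(δp² + δx² + δs²) = √(2.37e-07 + 1.96e-10 + 1.35e-08) = 0.000501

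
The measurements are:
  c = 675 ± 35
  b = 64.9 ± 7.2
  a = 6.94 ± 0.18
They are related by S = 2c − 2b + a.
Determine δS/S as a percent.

Absolute uncertainties add in quadrature for a linear combination:
  (2·δc)² = 4900;  (2·δb)² = 207;  (δa)² = 0.0324
δS = √(5110) = 71.5
S = 1230, so δS/S = 71.5/1230 = 0.0582.

5.82%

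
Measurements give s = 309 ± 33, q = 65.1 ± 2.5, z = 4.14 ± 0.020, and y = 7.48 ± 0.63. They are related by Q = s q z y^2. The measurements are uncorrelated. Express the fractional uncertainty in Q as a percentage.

20.3%

For a monomial Q ∝ s, q, z, y^2, fractional errors add in quadrature:
  (1·δs/s)² = (1×0.107)² = 0.0114;  (1·δq/q)² = (1×0.0384)² = 0.00147;  (1·δz/z)² = (1×0.00483)² = 2.33e-05;  (2·δy/y)² = (2×0.0842)² = 0.0284
δQ/Q = √(0.0413) = 0.203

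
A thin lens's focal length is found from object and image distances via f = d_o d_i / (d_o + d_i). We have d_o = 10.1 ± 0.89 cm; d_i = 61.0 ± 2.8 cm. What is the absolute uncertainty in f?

∂f/∂d_o = (d_i/(d_o+d_i))² = 0.736;  ∂f/∂d_i = (d_o/(d_o+d_i))² = 0.0202
δf = √((∂f/∂d_o · δd_o)² + (∂f/∂d_i · δd_i)²) = √(0.429 + 0.00319) = 0.658 cm

0.658 cm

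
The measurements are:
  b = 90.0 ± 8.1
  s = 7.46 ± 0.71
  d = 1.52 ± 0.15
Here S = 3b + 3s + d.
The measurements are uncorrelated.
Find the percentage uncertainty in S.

8.30%

Absolute uncertainties add in quadrature for a linear combination:
  (3·δb)² = 590;  (3·δs)² = 4.54;  (δd)² = 0.0225
δS = √(595) = 24.4
S = 294, so δS/S = 24.4/294 = 0.0830.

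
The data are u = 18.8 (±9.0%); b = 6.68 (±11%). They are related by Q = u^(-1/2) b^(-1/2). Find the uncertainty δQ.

0.00634

Since Q is a product/quotient, work with relative uncertainties:
  (−½·δu/u)² = (-0.5×0.0900)² = 0.00202;  (−½·δb/b)² = (-0.5×0.110)² = 0.00302
δQ/Q = √(0.00505) = 0.0711
Q = 0.0892, so δQ = 0.0711 × 0.0892 = 0.00634.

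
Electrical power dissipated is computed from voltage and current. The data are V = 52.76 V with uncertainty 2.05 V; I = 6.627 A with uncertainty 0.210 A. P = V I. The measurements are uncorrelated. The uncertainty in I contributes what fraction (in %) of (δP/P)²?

(δP/P)² = (1·δV/V)² + (1·δI/I)²
  V term: (1×0.0389)² = 0.00151
  I term: (1×0.0317)² = 0.00100
Total = 0.00251. Share from I = 0.00100/0.00251 = 0.399.

39.9%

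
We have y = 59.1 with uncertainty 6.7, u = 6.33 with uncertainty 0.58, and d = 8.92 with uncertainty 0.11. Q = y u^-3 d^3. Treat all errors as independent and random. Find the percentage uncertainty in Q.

30.0%

Products/powers → add relative errors in quadrature, weighted by exponent:
  (1·δy/y)² = (1×0.113)² = 0.0129;  (-3·δu/u)² = (-3×0.0916)² = 0.0756;  (3·δd/d)² = (3×0.0123)² = 0.00137
δQ/Q = √(0.0898) = 0.300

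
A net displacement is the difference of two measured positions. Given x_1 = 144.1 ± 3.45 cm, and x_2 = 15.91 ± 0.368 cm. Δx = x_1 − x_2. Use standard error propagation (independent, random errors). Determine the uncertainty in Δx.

For a sum/difference, combine absolute errors in quadrature:
  (δx_1)² = 11.9;  (δx_2)² = 0.135
δΔx = √(12.0) = 3.47 cm

3.47 cm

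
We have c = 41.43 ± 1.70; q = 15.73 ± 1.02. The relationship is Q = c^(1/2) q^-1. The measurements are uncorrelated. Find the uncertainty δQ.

Products/powers → add relative errors in quadrature, weighted by exponent:
  (½·δc/c)² = (0.5×0.0410)² = 0.000421;  (-1·δq/q)² = (-1×0.0648)² = 0.00420
δQ/Q = √(0.00463) = 0.0680
Q = 0.4092, so δQ = 0.0680 × 0.4092 = 0.0278.

0.0278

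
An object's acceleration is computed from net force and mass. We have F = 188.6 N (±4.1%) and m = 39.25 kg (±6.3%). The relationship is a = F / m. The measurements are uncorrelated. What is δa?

0.361 m/s^2

For a monomial a ∝ F, m^-1, fractional errors add in quadrature:
  (1·δF/F)² = (1×0.0410)² = 0.00168;  (-1·δm/m)² = (-1×0.0630)² = 0.00397
δa/a = √(0.00565) = 0.0752
a = 4.805 m/s^2, so δa = 0.0752 × 4.805 = 0.361 m/s^2.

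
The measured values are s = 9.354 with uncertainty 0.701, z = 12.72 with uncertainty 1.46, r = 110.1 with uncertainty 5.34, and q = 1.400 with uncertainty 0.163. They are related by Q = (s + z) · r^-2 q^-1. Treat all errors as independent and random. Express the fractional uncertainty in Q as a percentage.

16.8%

Let u = s + z = 22.07. δu = √(δs² + δz²) = √(0.491 + 2.13) = 1.62, so δu/u = 0.0734.
Q is then a monomial in u, r, q:
δQ/Q = √((δu/u)² + (-2·δr/r)² + (-1·δq/q)²) = √(0.00538 + 0.00941 + 0.0136) = 0.168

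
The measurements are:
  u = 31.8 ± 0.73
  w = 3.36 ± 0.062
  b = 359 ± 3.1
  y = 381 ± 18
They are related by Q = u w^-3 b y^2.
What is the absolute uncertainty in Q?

Q is a product of powers, so relative uncertainties combine in quadrature:
  (1·δu/u)² = (1×0.0230)² = 0.000527;  (-3·δw/w)² = (-3×0.0185)² = 0.00306;  (1·δb/b)² = (1×0.00864)² = 7.46e-05;  (2·δy/y)² = (2×0.0472)² = 0.00893
δQ/Q = √(0.0126) = 0.112
Q = 4.37e+07, so δQ = 0.112 × 4.37e+07 = 4.9e+06.

4.9e+06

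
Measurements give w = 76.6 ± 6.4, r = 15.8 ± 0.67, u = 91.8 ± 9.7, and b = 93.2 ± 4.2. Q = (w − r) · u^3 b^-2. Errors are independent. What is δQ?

Let h = w − r = 60.8. δh = √(δw² + δr²) = √(41.0 + 0.449) = 6.43, so δh/h = 0.106.
Q is then a monomial in h, u, b:
δQ/Q = √((δh/h)² + (3·δu/u)² + (-2·δb/b)²) = √(0.0112 + 0.100 + 0.00812) = 0.346
Q = 5420, so δQ = 0.346 × 5420 = 1870.

1870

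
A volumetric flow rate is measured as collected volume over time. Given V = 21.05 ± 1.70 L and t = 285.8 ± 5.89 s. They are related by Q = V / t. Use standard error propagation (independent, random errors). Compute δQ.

0.00614 L/s

Each factor contributes (exponent × relative error)² to (δQ/Q)²:
  (1·δV/V)² = (1×0.0808)² = 0.00652;  (-1·δt/t)² = (-1×0.0206)² = 0.000425
δQ/Q = √(0.00695) = 0.0833
Q = 0.07365 L/s, so δQ = 0.0833 × 0.07365 = 0.00614 L/s.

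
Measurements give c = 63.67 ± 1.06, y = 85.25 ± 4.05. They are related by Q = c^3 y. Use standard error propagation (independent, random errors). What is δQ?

1.52e+06

Since Q is a product/quotient, work with relative uncertainties:
  (3·δc/c)² = (3×0.0166)² = 0.00249;  (1·δy/y)² = (1×0.0475)² = 0.00226
δQ/Q = √(0.00475) = 0.0689
Q = 2.2e+07, so δQ = 0.0689 × 2.2e+07 = 1.52e+06.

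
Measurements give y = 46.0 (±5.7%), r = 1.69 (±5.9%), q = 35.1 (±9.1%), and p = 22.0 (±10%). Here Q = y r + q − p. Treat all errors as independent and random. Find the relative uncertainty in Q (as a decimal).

0.0822

Let w = y·r = 77.7. δw/w = √((1·δy/y)² + (1·δr/r)²) = √(0.00325 + 0.00348) = 0.0820, so δw = 6.38.
Q = w + q − p: δQ = √(δw² + δq² + δp²) = √(40.7 + 10.2 + 4.84) = 7.46
Q = 90.8, so δQ/Q = 7.46/90.8 = 0.0822.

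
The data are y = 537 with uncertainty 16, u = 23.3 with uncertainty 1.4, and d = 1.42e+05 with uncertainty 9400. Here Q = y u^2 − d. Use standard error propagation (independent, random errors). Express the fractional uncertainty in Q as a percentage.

24.9%

Let p = y·u^2 = 2.92e+05. δp/p = √((1·δy/y)² + (2·δu/u)²) = √(0.000888 + 0.0144) = 0.124, so δp = 36100.
Q = p − d: δQ = √(δp² + δd²) = √(1.3e+09 + 8.84e+07) = 37300
Q = 1.5e+05, so δQ/Q = 37300/1.5e+05 = 0.249.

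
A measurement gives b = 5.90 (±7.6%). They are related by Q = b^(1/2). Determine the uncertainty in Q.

For a monomial Q ∝ b^(1/2), fractional errors add in quadrature:
  (½·δb/b)² = (0.5×0.0760)² = 0.00144
δQ/Q = √(0.00144) = 0.0380
Q = 2.43, so δQ = 0.0380 × 2.43 = 0.0923.

0.0923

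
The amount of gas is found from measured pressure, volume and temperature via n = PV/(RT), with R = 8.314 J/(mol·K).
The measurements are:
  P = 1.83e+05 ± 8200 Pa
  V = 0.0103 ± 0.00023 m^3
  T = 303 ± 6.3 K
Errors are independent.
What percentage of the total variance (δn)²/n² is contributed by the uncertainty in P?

(δn/n)² = (1·δP/P)² + (1·δV/V)² + (-1·δT/T)²
  P term: (1×0.0448)² = 0.00201
  V term: (1×0.0223)² = 0.000499
  T term: (-1×0.0208)² = 0.000432
Total = 0.00294. Share from P = 0.00201/0.00294 = 0.683.

68.3%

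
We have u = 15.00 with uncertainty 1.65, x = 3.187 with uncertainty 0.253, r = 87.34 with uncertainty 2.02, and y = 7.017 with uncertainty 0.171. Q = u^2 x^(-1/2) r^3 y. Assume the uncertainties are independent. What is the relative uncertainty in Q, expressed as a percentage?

23.5%

Products/powers → add relative errors in quadrature, weighted by exponent:
  (2·δu/u)² = (2×0.110)² = 0.0484;  (−½·δx/x)² = (-0.5×0.0794)² = 0.00158;  (3·δr/r)² = (3×0.0231)² = 0.00481;  (1·δy/y)² = (1×0.0244)² = 0.000594
δQ/Q = √(0.0554) = 0.235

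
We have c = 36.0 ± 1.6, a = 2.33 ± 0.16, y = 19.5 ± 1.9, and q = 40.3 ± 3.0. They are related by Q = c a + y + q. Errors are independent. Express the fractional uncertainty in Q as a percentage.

5.38%

Let p = c·a = 83.9. δp/p = √((1·δc/c)² + (1·δa/a)²) = √(0.00198 + 0.00472) = 0.0818, so δp = 6.86.
Q = p + y + q: δQ = √(δp² + δy² + δq²) = √(47.1 + 3.61 + 9.00) = 7.73
Q = 144, so δQ/Q = 7.73/144 = 0.0538.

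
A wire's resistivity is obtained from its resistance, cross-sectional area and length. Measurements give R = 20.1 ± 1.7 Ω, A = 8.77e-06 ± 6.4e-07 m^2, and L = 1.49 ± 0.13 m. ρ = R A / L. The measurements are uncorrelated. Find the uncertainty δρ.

Each factor contributes (exponent × relative error)² to (δρ/ρ)²:
  (1·δR/R)² = (1×0.0846)² = 0.00715;  (1·δA/A)² = (1×0.0730)² = 0.00533;  (-1·δL/L)² = (-1×0.0872)² = 0.00761
δρ/ρ = √(0.0201) = 0.142
ρ = 0.000118 Ω·m, so δρ = 0.142 × 0.000118 = 1.68e-05 Ω·m.

1.68e-05 Ω·m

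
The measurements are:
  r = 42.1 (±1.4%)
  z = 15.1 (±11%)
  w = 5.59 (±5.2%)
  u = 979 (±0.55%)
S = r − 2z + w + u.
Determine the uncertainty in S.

Absolute uncertainties add in quadrature for a linear combination:
  (δr)² = 0.347;  (2·δz)² = 11.0;  (δw)² = 0.0845;  (δu)² = 29.0
δS = √(40.5) = 6.36

6.36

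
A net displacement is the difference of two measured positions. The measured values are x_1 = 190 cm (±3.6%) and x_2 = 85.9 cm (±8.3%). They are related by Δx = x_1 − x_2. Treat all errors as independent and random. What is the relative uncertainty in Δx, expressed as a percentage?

Δx is a linear combination, so absolute uncertainties add in quadrature:
  (δx_1)² = 46.8;  (δx_2)² = 50.8
δΔx = √(97.6) = 9.88 cm
Δx = 104 cm, so δΔx/Δx = 9.88/104 = 0.0949.

9.49%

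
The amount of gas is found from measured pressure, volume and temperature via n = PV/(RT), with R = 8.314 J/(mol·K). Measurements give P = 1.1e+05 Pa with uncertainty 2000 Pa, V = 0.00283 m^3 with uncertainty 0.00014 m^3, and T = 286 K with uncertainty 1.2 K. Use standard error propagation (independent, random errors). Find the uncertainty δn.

Products/powers → add relative errors in quadrature, weighted by exponent:
  (1·δP/P)² = (1×0.0182)² = 0.000331;  (1·δV/V)² = (1×0.0495)² = 0.00245;  (-1·δT/T)² = (-1×0.00420)² = 1.76e-05
δn/n = √(0.00280) = 0.0529
n = 0.131 mol, so δn = 0.0529 × 0.131 = 0.00692 mol.

0.00692 mol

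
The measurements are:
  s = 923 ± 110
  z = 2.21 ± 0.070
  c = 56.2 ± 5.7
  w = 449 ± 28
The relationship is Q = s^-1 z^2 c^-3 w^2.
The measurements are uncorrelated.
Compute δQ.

0.00214

Q is a product of powers, so relative uncertainties combine in quadrature:
  (-1·δs/s)² = (-1×0.119)² = 0.0142;  (2·δz/z)² = (2×0.0317)² = 0.00401;  (-3·δc/c)² = (-3×0.101)² = 0.0926;  (2·δw/w)² = (2×0.0624)² = 0.0156
δQ/Q = √(0.126) = 0.355
Q = 0.00601, so δQ = 0.355 × 0.00601 = 0.00214.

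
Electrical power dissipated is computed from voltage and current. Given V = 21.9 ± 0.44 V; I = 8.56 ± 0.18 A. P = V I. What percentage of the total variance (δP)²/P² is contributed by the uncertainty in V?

(δP/P)² = (1·δV/V)² + (1·δI/I)²
  V term: (1×0.0201)² = 0.000404
  I term: (1×0.0210)² = 0.000442
Total = 0.000846. Share from V = 0.000404/0.000846 = 0.477.

47.7%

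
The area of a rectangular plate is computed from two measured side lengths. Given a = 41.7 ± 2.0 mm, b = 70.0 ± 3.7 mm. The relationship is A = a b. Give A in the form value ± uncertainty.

2920 ± 208 mm^2

A is a product of powers, so relative uncertainties combine in quadrature:
  (1·δa/a)² = (1×0.0480)² = 0.00230;  (1·δb/b)² = (1×0.0529)² = 0.00279
δA/A = √(0.00509) = 0.0714
A = 2920 mm^2, so δA = 0.0714 × 2920 = 208 mm^2.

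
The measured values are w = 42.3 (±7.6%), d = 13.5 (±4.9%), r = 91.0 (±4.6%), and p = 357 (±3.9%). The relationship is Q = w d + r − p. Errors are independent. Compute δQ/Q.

Let h = w·d = 571. δh/h = √((1·δw/w)² + (1·δd/d)²) = √(0.00578 + 0.00240) = 0.0904, so δh = 51.6.
Q = h + r − p: δQ = √(δh² + δr² + δp²) = √(2670 + 17.5 + 194) = 53.6
Q = 305, so δQ/Q = 53.6/305 = 0.176.

0.176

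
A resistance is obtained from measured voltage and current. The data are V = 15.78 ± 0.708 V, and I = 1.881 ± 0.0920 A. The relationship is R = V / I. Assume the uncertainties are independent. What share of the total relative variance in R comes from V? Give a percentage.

45.7%

(δR/R)² = (1·δV/V)² + (-1·δI/I)²
  V term: (1×0.0449)² = 0.00201
  I term: (-1×0.0489)² = 0.00239
Total = 0.00441. Share from V = 0.00201/0.00441 = 0.457.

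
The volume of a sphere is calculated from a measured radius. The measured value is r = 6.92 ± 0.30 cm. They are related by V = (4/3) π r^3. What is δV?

181 cm^3

Relative error in a monomial: (δV/V)² = Σ (nᵢ · δxᵢ/xᵢ)².
  (3·δr/r)² = (3×0.0434)² = 0.0169
δV/V = √(0.0169) = 0.130
V = 1390 cm^3, so δV = 0.130 × 1390 = 181 cm^3.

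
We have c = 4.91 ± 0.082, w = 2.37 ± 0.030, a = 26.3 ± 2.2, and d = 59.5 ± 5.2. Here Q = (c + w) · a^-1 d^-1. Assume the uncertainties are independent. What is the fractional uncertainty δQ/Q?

Let u = c + w = 7.28. δu = √(δc² + δw²) = √(0.00672 + 0.000900) = 0.0873, so δu/u = 0.0120.
Q is then a monomial in u, a, d:
δQ/Q = √((δu/u)² + (-1·δa/a)² + (-1·δd/d)²) = √(0.000144 + 0.00700 + 0.00764) = 0.122

0.122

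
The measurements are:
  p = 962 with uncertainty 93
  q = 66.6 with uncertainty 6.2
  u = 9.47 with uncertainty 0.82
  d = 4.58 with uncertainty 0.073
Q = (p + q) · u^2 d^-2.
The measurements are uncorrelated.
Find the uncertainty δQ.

Let w = p + q = 1030. δw = √(δp² + δq²) = √(8650 + 38.4) = 93.2, so δw/w = 0.0906.
Q is then a monomial in w, u, d:
δQ/Q = √((δw/w)² + (2·δu/u)² + (-2·δd/d)²) = √(0.00821 + 0.0300 + 0.00102) = 0.198
Q = 4400, so δQ = 0.198 × 4400 = 871.

871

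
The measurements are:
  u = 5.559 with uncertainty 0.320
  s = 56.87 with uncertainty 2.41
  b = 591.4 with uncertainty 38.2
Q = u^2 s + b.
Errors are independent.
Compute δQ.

Let p = u^2·s = 1757. δp/p = √((2·δu/u)² + (1·δs/s)²) = √(0.0133 + 0.00180) = 0.123, so δp = 216.
Q = p + b: δQ = √(δp² + δb²) = √(46500 + 1460) = 219

219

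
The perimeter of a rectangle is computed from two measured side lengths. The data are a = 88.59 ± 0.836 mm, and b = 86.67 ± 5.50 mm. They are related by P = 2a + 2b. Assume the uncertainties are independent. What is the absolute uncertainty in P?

Absolute uncertainties add in quadrature for a linear combination:
  (2·δa)² = 2.80;  (2·δb)² = 121
δP = √(124) = 11.1 mm

11.1 mm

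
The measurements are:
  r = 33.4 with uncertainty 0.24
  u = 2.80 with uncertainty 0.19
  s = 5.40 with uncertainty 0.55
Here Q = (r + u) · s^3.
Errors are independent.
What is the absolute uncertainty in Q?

1740

Let w = r + u = 36.2. δw = √(δr² + δu²) = √(0.0576 + 0.0361) = 0.306, so δw/w = 0.00846.
Q is then a monomial in w, s:
δQ/Q = √((δw/w)² + (3·δs/s)²) = √(7.15e-05 + 0.0934) = 0.306
Q = 5700, so δQ = 0.306 × 5700 = 1740.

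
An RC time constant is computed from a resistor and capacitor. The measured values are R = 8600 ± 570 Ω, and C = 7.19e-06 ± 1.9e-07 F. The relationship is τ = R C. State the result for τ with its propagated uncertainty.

0.0618 ± 0.00441 s

Products/powers → add relative errors in quadrature, weighted by exponent:
  (1·δR/R)² = (1×0.0663)² = 0.00439;  (1·δC/C)² = (1×0.0264)² = 0.000698
δτ/τ = √(0.00509) = 0.0714
τ = 0.0618 s, so δτ = 0.0714 × 0.0618 = 0.00441 s.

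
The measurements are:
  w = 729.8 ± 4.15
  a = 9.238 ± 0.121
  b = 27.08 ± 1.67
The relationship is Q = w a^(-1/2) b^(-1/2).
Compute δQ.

1.48

Since Q is a product/quotient, work with relative uncertainties:
  (1·δw/w)² = (1×0.00569)² = 3.23e-05;  (−½·δa/a)² = (-0.5×0.0131)² = 4.29e-05;  (−½·δb/b)² = (-0.5×0.0617)² = 0.000951
δQ/Q = √(0.00103) = 0.0320
Q = 46.14, so δQ = 0.0320 × 46.14 = 1.48.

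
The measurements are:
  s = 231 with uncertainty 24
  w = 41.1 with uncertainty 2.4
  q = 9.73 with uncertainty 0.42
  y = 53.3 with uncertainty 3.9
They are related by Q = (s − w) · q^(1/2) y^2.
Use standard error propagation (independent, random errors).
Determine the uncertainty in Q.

3.28e+05

Let u = s − w = 190. δu = √(δs² + δw²) = √(576 + 5.76) = 24.1, so δu/u = 0.127.
Q is then a monomial in u, q, y:
δQ/Q = √((δu/u)² + (½·δq/q)² + (2·δy/y)²) = √(0.0161 + 0.000466 + 0.0214) = 0.195
Q = 1.68e+06, so δQ = 0.195 × 1.68e+06 = 3.28e+05.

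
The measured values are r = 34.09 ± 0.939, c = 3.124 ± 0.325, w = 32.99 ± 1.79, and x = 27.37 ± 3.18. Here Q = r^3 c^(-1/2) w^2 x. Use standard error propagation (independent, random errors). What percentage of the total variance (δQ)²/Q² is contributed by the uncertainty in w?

33.8%

(δQ/Q)² = (3·δr/r)² + (−½·δc/c)² + (2·δw/w)² + (1·δx/x)²
  r term: (3×0.0275)² = 0.00683
  c term: (-0.5×0.104)² = 0.00271
  w term: (2×0.0543)² = 0.0118
  x term: (1×0.116)² = 0.0135
Total = 0.0348. Share from w = 0.0118/0.0348 = 0.338.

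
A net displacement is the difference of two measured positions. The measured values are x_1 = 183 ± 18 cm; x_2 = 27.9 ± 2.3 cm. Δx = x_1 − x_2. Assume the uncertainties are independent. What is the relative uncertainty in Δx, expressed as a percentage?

11.7%

For a sum/difference, combine absolute errors in quadrature:
  (δx_1)² = 324;  (δx_2)² = 5.29
δΔx = √(329) = 18.1 cm
Δx = 155 cm, so δΔx/Δx = 18.1/155 = 0.117.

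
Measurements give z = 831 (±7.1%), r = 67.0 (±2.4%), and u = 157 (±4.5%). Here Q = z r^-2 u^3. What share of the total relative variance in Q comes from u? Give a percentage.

71.3%

(δQ/Q)² = (1·δz/z)² + (-2·δr/r)² + (3·δu/u)²
  z term: (1×0.0710)² = 0.00504
  r term: (-2×0.0240)² = 0.00230
  u term: (3×0.0450)² = 0.0182
Total = 0.0256. Share from u = 0.0182/0.0256 = 0.713.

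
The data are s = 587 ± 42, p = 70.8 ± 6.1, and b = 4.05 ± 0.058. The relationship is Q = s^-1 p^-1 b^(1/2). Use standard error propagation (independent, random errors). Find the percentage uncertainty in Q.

Since Q is a product/quotient, work with relative uncertainties:
  (-1·δs/s)² = (-1×0.0716)² = 0.00512;  (-1·δp/p)² = (-1×0.0862)² = 0.00742;  (½·δb/b)² = (0.5×0.0143)² = 5.13e-05
δQ/Q = √(0.0126) = 0.112

11.2%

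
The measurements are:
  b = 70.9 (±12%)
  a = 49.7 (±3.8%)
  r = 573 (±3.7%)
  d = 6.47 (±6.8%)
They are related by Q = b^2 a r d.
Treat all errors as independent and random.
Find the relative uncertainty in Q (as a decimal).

Relative error in a monomial: (δQ/Q)² = Σ (nᵢ · δxᵢ/xᵢ)².
  (2·δb/b)² = (2×0.120)² = 0.0576;  (1·δa/a)² = (1×0.0380)² = 0.00144;  (1·δr/r)² = (1×0.0370)² = 0.00137;  (1·δd/d)² = (1×0.0680)² = 0.00462
δQ/Q = √(0.0650) = 0.255

0.255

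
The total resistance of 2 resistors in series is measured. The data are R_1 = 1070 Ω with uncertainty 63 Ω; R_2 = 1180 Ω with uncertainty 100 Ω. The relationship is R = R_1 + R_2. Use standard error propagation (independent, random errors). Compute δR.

Absolute uncertainties add in quadrature for a linear combination:
  (δR_1)² = 3970;  (δR_2)² = 10000
δR = √(14000) = 118 Ω

118 Ω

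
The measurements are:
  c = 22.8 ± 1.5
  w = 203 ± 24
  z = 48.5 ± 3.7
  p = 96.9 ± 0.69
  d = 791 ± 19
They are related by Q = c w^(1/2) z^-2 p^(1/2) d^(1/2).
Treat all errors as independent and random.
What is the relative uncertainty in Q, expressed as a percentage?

For a monomial Q ∝ c, w^(1/2), z^-2, p^(1/2), d^(1/2), fractional errors add in quadrature:
  (1·δc/c)² = (1×0.0658)² = 0.00433;  (½·δw/w)² = (0.5×0.118)² = 0.00349;  (-2·δz/z)² = (-2×0.0763)² = 0.0233;  (½·δp/p)² = (0.5×0.00712)² = 1.27e-05;  (½·δd/d)² = (0.5×0.0240)² = 0.000144
δQ/Q = √(0.0313) = 0.177

17.7%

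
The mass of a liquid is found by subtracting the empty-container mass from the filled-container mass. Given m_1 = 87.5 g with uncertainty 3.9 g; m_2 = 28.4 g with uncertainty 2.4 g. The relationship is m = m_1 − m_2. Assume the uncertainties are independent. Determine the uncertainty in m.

4.58 g

Each term contributes (cᵢ δxᵢ)² to (δm)²:
  (δm_1)² = 15.2;  (δm_2)² = 5.76
δm = √(21.0) = 4.58 g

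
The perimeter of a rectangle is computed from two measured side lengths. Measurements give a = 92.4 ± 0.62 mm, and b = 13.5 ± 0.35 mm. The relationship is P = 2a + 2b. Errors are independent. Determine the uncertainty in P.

1.42 mm

Each term contributes (cᵢ δxᵢ)² to (δP)²:
  (2·δa)² = 1.54;  (2·δb)² = 0.490
δP = √(2.03) = 1.42 mm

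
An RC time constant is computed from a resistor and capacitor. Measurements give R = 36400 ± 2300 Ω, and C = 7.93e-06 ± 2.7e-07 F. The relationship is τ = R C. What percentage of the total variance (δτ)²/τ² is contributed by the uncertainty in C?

(δτ/τ)² = (1·δR/R)² + (1·δC/C)²
  R term: (1×0.0632)² = 0.00399
  C term: (1×0.0340)² = 0.00116
Total = 0.00515. Share from C = 0.00116/0.00515 = 0.225.

22.5%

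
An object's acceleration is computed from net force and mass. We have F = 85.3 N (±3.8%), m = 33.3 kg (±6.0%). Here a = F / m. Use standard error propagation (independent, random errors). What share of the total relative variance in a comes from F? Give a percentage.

(δa/a)² = (1·δF/F)² + (-1·δm/m)²
  F term: (1×0.0380)² = 0.00144
  m term: (-1×0.0600)² = 0.00360
Total = 0.00504. Share from F = 0.00144/0.00504 = 0.286.

28.6%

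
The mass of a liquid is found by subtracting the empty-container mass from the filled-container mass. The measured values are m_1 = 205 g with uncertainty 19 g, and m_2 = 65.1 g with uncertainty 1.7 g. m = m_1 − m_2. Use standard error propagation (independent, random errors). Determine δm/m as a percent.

13.6%

Absolute uncertainties add in quadrature for a linear combination:
  (δm_1)² = 361;  (δm_2)² = 2.89
δm = √(364) = 19.1 g
m = 140 g, so δm/m = 19.1/140 = 0.136.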